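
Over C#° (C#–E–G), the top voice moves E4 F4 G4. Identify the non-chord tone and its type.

F4 is a passing tone.

The harmony at that moment is C# diminished triad (C#, E, G); F4 is not a chord tone.
It is approached by step up from E4 and left by step up to G4.
Step in, step out in the same direction — a passing tone.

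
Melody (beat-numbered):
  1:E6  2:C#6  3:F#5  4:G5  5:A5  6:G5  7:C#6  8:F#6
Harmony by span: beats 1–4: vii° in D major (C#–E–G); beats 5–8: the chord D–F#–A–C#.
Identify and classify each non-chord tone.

The harmony at that moment is C# diminished triad (C#, E, G); F#5 is not a chord tone.
It is approached by leap down from C#6 and left by step up to G5.
Leap in, step out — an appoggiatura.
The harmony at that moment is D major seventh chord (D, F#, A, C#); G5 is not a chord tone.
It is approached by step down from A5 and left by leap up to C#6.
Step in, leap out — an escape tone.

F#5 (beat 3) — appoggiatura; G5 (beat 6) — escape tone.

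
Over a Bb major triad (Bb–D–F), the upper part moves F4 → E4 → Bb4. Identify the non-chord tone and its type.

E4 is an escape tone.

The harmony at that moment is Bb major triad (Bb, D, F); E4 is not a chord tone.
It is approached by step down from F4 and left by leap up to Bb4.
Step in, leap out — an escape tone.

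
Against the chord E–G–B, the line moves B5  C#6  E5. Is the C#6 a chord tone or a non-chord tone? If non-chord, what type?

The harmony at that moment is E minor triad (E, G, B); C#6 is not a chord tone.
It is approached by step up from B5 and left by leap down to E5.
Step in, leap out — an escape tone.

Non-chord tone — an escape tone.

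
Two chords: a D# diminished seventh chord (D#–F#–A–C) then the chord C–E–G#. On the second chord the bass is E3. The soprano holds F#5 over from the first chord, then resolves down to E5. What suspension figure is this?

At the second chord the bass is E3. The suspended F#5 lies a ninth above the bass; after resolving down by step to E5, the interval above the bass becomes an octave.
Suspension figures are named by those two intervals: 9–8.

9–8 suspension.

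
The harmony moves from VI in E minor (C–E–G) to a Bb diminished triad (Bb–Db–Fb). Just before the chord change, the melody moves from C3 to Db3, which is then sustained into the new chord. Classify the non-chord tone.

The harmony at that moment is C major triad (C, E, G); Db3 is not a chord tone.
It is approached by step up from C3 and then sustained as the same pitch into the next harmony.
Arriving early and becoming a chord tone when the harmony changes — an anticipation.

Db3 is an anticipation.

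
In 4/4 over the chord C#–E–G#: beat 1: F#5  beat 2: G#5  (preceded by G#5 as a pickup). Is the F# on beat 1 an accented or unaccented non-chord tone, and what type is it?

The harmony at that moment is C# minor triad (C#, E, G#); F#5 is not a chord tone.
It is approached by step down from G#5 and left by step up to G#5.
Step away and step back to the same note — a neighbor tone (lower neighbor).
It falls on the downbeat, so it is accented.

Accented neighbor tone.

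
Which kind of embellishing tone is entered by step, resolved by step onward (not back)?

Approach: by step. Departure: by step, continuing in the same direction.
Stepwise on both sides with no change of direction means the note fills in the space between two different chord tones — a passing tone. (Had it turned back to its starting note it would be a neighbor tone instead.)

Passing tone.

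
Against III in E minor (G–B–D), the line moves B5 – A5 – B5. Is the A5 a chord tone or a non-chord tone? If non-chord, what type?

Non-chord tone — a neighbor tone.

The harmony at that moment is G major triad (G, B, D); A5 is not a chord tone.
It is approached by step down from B5 and left by step up to B5.
Step away and step back to the same note — a neighbor tone (lower neighbor).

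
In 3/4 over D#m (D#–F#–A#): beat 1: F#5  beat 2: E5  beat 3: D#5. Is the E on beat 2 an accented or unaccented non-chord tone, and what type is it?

Unaccented passing tone.

The harmony at that moment is D# minor triad (D#, F#, A#); E5 is not a chord tone.
It is approached by step down from F#5 and left by step down to D#5.
Step in, step out in the same direction — a passing tone.
It falls on a weak beat, so it is unaccented.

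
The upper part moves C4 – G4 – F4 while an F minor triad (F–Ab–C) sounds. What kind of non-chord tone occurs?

The harmony at that moment is F minor triad (F, Ab, C); G4 is not a chord tone.
It is approached by leap up from C4 and left by step down to F4.
Leap in, step out — an appoggiatura.

G4 is an appoggiatura.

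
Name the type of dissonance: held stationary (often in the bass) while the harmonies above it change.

Approach: none. Departure: none — a single pitch is sustained while the chords change around it, passing through harmonies that do not contain it.
No melodic motion at all; the dissonance is created entirely by the moving harmonies against the stationary note — a pedal tone (pedal point).

Pedal tone.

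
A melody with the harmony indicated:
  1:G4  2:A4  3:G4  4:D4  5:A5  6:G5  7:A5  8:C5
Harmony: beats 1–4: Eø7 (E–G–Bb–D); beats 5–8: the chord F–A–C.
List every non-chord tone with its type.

The harmony at that moment is E half-diminished seventh chord (E, G, Bb, D); A4 is not a chord tone.
It is approached by step up from G4 and left by step down to G4.
Step away and step back to the same note — a neighbor tone (upper neighbor).
The harmony at that moment is F major triad (F, A, C); G5 is not a chord tone.
It is approached by step down from A5 and left by step up to A5.
Step away and step back to the same note — a neighbor tone (lower neighbor).

A4 (beat 2) — neighbor tone; G5 (beat 6) — neighbor tone.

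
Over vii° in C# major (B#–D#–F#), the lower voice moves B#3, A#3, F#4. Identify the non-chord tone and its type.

The harmony at that moment is B# diminished triad (B#, D#, F#); A#3 is not a chord tone.
It is approached by step down from B#3 and left by leap up to F#4.
Step in, leap out — an escape tone.

A#3 is an escape tone.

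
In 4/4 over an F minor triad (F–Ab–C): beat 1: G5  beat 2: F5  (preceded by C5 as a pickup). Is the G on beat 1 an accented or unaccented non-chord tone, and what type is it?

Accented appoggiatura.

The harmony at that moment is F minor triad (F, Ab, C); G5 is not a chord tone.
It is approached by leap up from C5 and left by step down to F5.
Leap in, step out — an appoggiatura.
It falls on the downbeat, so it is accented.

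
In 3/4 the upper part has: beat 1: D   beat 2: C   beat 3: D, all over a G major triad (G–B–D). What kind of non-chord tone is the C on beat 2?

Lower neighbor tone.

The harmony at that moment is G major triad (G, B, D); C is not a chord tone.
It is approached by step down from D and left by step up to D.
Step away and step back to the same note — a neighbor tone (lower neighbor).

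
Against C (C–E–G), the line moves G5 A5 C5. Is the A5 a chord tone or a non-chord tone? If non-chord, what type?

The harmony at that moment is C major triad (C, E, G); A5 is not a chord tone.
It is approached by step up from G5 and left by leap down to C5.
Step in, leap out — an escape tone.

Non-chord tone — an escape tone.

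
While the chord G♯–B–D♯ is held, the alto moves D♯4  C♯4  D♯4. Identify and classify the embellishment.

C♯4 is a neighbor tone.

The harmony at that moment is G♯ minor triad (G♯, B, D♯); C♯4 is not a chord tone.
It is approached by step down from D♯4 and left by step up to D♯4.
Step away and step back to the same note — a neighbor tone (lower neighbor).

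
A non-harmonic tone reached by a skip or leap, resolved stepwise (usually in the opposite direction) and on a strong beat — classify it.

Appoggiatura.

Approach: by leap. Departure: by step. Metric position: strong.
Leap in, step out, in a metrically strong position — an appoggiatura. (It is the mirror image of the escape tone, which steps in and leaps out from a weak position.)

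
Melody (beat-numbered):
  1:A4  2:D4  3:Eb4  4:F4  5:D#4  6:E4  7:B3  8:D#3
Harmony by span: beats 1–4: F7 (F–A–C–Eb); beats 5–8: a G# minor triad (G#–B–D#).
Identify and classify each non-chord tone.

The harmony at that moment is F dominant seventh chord (F, A, C, Eb); D4 is not a chord tone.
It is approached by leap down from A4 and left by step up to Eb4.
Leap in, step out — an appoggiatura.
The harmony at that moment is G# minor triad (G#, B, D#); E4 is not a chord tone.
It is approached by step up from D#4 and left by leap down to B3.
Step in, leap out — an escape tone.

D4 (beat 2) — appoggiatura; E4 (beat 6) — escape tone.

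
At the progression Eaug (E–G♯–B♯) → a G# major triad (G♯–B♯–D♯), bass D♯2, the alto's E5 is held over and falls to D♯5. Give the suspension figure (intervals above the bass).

9–8 suspension.

At the second chord the bass is D♯2. The suspended E5 lies a ninth above the bass; after resolving down by step to D♯5, the interval above the bass becomes an octave.
Suspension figures are named by those two intervals: 9–8.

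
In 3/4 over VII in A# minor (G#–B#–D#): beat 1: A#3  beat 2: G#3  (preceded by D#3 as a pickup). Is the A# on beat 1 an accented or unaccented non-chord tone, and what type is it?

The harmony at that moment is G# major triad (G#, B#, D#); A#3 is not a chord tone.
It is approached by leap up from D#3 and left by step down to G#3.
Leap in, step out — an appoggiatura.
It falls on the downbeat, so it is accented.

Accented appoggiatura.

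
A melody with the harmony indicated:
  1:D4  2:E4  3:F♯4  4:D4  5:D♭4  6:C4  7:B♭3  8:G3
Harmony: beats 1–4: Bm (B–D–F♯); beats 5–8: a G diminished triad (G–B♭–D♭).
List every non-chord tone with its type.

The harmony at that moment is B minor triad (B, D, F♯); E4 is not a chord tone.
It is approached by step up from D4 and left by step up to F♯4.
Step in, step out in the same direction — a passing tone.
The harmony at that moment is G diminished triad (G, B♭, D♭); C4 is not a chord tone.
It is approached by step down from D♭4 and left by step down to B♭3.
Step in, step out in the same direction — a passing tone.

E4 (beat 2) — passing tone; C4 (beat 6) — passing tone.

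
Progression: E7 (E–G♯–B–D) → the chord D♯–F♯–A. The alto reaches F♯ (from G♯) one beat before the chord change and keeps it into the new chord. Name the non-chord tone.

The harmony at that moment is E dominant seventh chord (E, G♯, B, D); F♯ is not a chord tone.
It is approached by step down from G♯ and then sustained as the same pitch into the next harmony.
Arriving early and becoming a chord tone when the harmony changes — an anticipation.

F♯ is an anticipation.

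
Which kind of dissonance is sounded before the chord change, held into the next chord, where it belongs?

Anticipation.

Approach: ahead of the chord change (typically by step), so it is dissonant against the current harmony. Departure: none — the same pitch is restated or held and is a chord tone of the new harmony.
Dissonant first, consonant once the harmony catches up: the note simply arrives early — an anticipation. (The reverse timing, consonant first and dissonant after the change, would be a suspension or retardation.)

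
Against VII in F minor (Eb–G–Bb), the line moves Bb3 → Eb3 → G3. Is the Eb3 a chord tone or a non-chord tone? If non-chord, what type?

Chord tone (the root of Eb major triad).

Eb major triad contains Eb, G, Bb; Eb is the root, so it is a chord tone.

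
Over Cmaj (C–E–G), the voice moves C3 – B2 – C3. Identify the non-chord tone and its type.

The harmony at that moment is C major triad (C, E, G); B2 is not a chord tone.
It is approached by step down from C3 and left by step up to C3.
Step away and step back to the same note — a neighbor tone (lower neighbor).

B2 is a neighbor tone.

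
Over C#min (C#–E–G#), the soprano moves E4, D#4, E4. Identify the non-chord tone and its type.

D#4 is a neighbor tone.

The harmony at that moment is C# minor triad (C#, E, G#); D#4 is not a chord tone.
It is approached by step down from E4 and left by step up to E4.
Step away and step back to the same note — a neighbor tone (lower neighbor).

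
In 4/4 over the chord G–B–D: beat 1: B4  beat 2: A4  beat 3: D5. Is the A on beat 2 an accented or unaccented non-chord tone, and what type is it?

The harmony at that moment is G major triad (G, B, D); A4 is not a chord tone.
It is approached by step down from B4 and left by leap up to D5.
Step in, leap out — an escape tone.
It falls on a weak beat, so it is unaccented.

Unaccented escape tone.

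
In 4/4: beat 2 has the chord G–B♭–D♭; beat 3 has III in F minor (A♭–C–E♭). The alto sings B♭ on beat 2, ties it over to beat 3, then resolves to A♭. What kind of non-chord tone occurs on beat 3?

The harmony at that moment is A♭ major triad (A♭, C, E♭); B♭ is not a chord tone.
It is held over (the same pitch as the preceding B♭) and left by step down to A♭.
Held over from the previous chord and resolving down by step — a suspension.

Suspension.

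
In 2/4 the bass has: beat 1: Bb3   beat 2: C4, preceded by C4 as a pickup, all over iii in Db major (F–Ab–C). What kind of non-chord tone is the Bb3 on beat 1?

The harmony at that moment is F minor triad (F, Ab, C); Bb3 is not a chord tone.
It is approached by step down from C4 and left by step up to C4.
Step away and step back to the same note — a neighbor tone (lower neighbor).

Lower neighbor tone.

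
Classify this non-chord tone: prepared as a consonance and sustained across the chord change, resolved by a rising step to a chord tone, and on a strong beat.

Retardation.

Approach: by preparation — the pitch is first a chord tone, then held (tied or repeated) while the harmony changes under it. Departure: up by step. Metric position: strong.
A prepared dissonance that resolves upward by step — a retardation. (The same figure resolving downward would be a suspension.)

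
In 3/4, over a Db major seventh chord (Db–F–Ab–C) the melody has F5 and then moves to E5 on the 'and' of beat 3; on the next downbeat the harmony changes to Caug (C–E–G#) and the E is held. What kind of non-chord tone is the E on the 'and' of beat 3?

The harmony at that moment is Db major seventh chord (Db, F, Ab, C); E5 is not a chord tone.
It is approached by step down from F5 and then sustained as the same pitch into the next harmony.
Arriving early and becoming a chord tone when the harmony changes — an anticipation.

Anticipation.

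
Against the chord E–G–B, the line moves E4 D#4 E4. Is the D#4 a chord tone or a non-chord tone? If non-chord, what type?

Non-chord tone — a neighbor tone.

The harmony at that moment is E minor triad (E, G, B); D#4 is not a chord tone.
It is approached by step down from E4 and left by step up to E4.
Step away and step back to the same note — a neighbor tone (lower neighbor).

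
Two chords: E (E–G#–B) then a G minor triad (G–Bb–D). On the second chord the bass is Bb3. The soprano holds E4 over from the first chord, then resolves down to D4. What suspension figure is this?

At the second chord the bass is Bb3. The suspended E4 lies a fourth above the bass; after resolving down by step to D4, the interval above the bass becomes a third.
Suspension figures are named by those two intervals: 4–3.

4–3 suspension.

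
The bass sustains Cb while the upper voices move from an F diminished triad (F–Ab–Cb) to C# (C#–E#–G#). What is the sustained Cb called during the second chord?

Pedal tone (pedal point).

The harmony at that moment is C# major triad (C#, E#, G#); Cb is not a chord tone.
It is held over (the same pitch as the preceding Cb) and then sustained as the same pitch into the next harmony.
Sustained through a change of harmony — a pedal tone.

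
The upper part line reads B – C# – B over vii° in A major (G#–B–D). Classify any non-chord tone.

The harmony at that moment is G# diminished triad (G#, B, D); C# is not a chord tone.
It is approached by step up from B and left by step down to B.
Step away and step back to the same note — a neighbor tone (upper neighbor).

C# is a neighbor tone.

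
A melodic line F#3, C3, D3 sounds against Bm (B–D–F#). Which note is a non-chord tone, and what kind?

The harmony at that moment is B minor triad (B, D, F#); C3 is not a chord tone.
It is approached by leap down from F#3 and left by step up to D3.
Leap in, step out — an appoggiatura.

C3 is an appoggiatura.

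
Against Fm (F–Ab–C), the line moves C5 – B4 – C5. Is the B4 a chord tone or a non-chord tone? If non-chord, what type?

The harmony at that moment is F minor triad (F, Ab, C); B4 is not a chord tone.
It is approached by step down from C5 and left by step up to C5.
Step away and step back to the same note — a neighbor tone (lower neighbor).

Non-chord tone — a neighbor tone.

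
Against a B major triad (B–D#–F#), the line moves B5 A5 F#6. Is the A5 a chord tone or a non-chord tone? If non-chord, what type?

The harmony at that moment is B major triad (B, D#, F#); A5 is not a chord tone.
It is approached by step down from B5 and left by leap up to F#6.
Step in, leap out — an escape tone.

Non-chord tone — an escape tone.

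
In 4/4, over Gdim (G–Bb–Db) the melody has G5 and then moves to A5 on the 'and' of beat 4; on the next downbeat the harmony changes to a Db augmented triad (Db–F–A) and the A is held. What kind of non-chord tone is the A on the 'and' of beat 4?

The harmony at that moment is G diminished triad (G, Bb, Db); A5 is not a chord tone.
It is approached by step up from G5 and then sustained as the same pitch into the next harmony.
Arriving early and becoming a chord tone when the harmony changes — an anticipation.

Anticipation.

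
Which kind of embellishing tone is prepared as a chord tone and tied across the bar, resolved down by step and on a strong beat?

Suspension.

Approach: by preparation — the pitch is first a chord tone, then held (tied or repeated) while the harmony changes under it. Departure: down by step. Metric position: strong.
A prepared dissonance that resolves downward by step — a suspension. (The same figure resolving upward would be a retardation.)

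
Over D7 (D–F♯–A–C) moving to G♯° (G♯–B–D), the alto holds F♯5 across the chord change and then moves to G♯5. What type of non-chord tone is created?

F♯5 is a retardation.

The harmony at that moment is G♯ diminished triad (G♯, B, D); F♯5 is not a chord tone.
It is held over (the same pitch as the preceding F♯5) and left by step up to G♯5.
Held over from the previous chord and resolving up by step — a retardation.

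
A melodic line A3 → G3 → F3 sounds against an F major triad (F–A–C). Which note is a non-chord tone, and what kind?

The harmony at that moment is F major triad (F, A, C); G3 is not a chord tone.
It is approached by step down from A3 and left by step down to F3.
Step in, step out in the same direction — a passing tone.

G3 is a passing tone.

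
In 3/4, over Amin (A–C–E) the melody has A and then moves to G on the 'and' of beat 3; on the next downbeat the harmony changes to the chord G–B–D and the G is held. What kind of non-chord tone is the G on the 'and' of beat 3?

Anticipation.

The harmony at that moment is A minor triad (A, C, E); G is not a chord tone.
It is approached by step down from A and then sustained as the same pitch into the next harmony.
Arriving early and becoming a chord tone when the harmony changes — an anticipation.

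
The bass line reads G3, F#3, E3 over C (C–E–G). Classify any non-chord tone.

F#3 is a passing tone.

The harmony at that moment is C major triad (C, E, G); F#3 is not a chord tone.
It is approached by step down from G3 and left by step down to E3.
Step in, step out in the same direction — a passing tone.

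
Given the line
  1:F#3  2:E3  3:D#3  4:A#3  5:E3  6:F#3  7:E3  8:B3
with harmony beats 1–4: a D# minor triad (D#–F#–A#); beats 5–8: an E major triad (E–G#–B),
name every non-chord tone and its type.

E3 (beat 2) — passing tone; F#3 (beat 6) — neighbor tone.

The harmony at that moment is D# minor triad (D#, F#, A#); E3 is not a chord tone.
It is approached by step down from F#3 and left by step down to D#3.
Step in, step out in the same direction — a passing tone.
The harmony at that moment is E major triad (E, G#, B); F#3 is not a chord tone.
It is approached by step up from E3 and left by step down to E3.
Step away and step back to the same note — a neighbor tone (upper neighbor).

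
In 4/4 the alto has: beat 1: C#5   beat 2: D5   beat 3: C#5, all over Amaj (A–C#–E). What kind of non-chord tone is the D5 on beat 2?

The harmony at that moment is A major triad (A, C#, E); D5 is not a chord tone.
It is approached by step up from C#5 and left by step down to C#5.
Step away and step back to the same note — a neighbor tone (upper neighbor).

Upper neighbor tone.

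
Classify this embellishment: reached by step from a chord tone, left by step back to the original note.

Approach: by step. Departure: by step in the opposite direction, back to the starting pitch.
Stepwise on both sides but reversing to return to the same chord tone — a neighbor tone. (Had it continued onward in the same direction it would be a passing tone instead.)

Neighbor tone.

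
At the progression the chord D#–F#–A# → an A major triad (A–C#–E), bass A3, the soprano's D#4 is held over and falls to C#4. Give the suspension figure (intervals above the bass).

At the second chord the bass is A3. The suspended D#4 lies a fourth above the bass; after resolving down by step to C#4, the interval above the bass becomes a third.
Suspension figures are named by those two intervals: 4–3.

4–3 suspension.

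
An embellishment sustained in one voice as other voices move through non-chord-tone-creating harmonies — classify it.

Pedal tone.

Approach: none. Departure: none — a single pitch is sustained while the chords change around it, passing through harmonies that do not contain it.
No melodic motion at all; the dissonance is created entirely by the moving harmonies against the stationary note — a pedal tone (pedal point).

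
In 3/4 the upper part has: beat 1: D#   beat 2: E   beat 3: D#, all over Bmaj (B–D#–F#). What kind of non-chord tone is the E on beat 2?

The harmony at that moment is B major triad (B, D#, F#); E is not a chord tone.
It is approached by step up from D# and left by step down to D#.
Step away and step back to the same note — a neighbor tone (upper neighbor).

Upper neighbor tone.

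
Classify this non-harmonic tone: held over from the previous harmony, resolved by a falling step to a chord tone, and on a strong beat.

Suspension.

Approach: by preparation — the pitch is first a chord tone, then held (tied or repeated) while the harmony changes under it. Departure: down by step. Metric position: strong.
A prepared dissonance that resolves downward by step — a suspension. (The same figure resolving upward would be a retardation.)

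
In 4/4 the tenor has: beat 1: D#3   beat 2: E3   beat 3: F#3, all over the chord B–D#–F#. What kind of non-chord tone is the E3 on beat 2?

The harmony at that moment is B major triad (B, D#, F#); E3 is not a chord tone.
It is approached by step up from D#3 and left by step up to F#3.
Step in, step out in the same direction — a passing tone.

Passing tone.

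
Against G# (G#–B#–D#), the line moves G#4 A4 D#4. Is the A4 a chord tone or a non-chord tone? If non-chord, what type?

Non-chord tone — an escape tone.

The harmony at that moment is G# major triad (G#, B#, D#); A4 is not a chord tone.
It is approached by step up from G#4 and left by leap down to D#4.
Step in, leap out — an escape tone.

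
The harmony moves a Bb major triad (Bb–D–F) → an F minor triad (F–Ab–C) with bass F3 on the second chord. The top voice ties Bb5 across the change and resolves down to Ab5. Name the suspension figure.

At the second chord the bass is F3. The suspended Bb5 lies a fourth above the bass; after resolving down by step to Ab5, the interval above the bass becomes a third.
Suspension figures are named by those two intervals: 4–3.

4–3 suspension.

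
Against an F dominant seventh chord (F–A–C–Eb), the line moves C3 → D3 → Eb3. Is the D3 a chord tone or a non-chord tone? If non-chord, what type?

The harmony at that moment is F dominant seventh chord (F, A, C, Eb); D3 is not a chord tone.
It is approached by step up from C3 and left by step up to Eb3.
Step in, step out in the same direction — a passing tone.

Non-chord tone — a passing tone.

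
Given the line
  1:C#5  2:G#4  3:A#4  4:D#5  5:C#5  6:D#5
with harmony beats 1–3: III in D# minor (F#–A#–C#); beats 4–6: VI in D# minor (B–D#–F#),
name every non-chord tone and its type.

G#4 (beat 2) — appoggiatura; C#5 (beat 5) — neighbor tone.

The harmony at that moment is F# major triad (F#, A#, C#); G#4 is not a chord tone.
It is approached by leap down from C#5 and left by step up to A#4.
Leap in, step out — an appoggiatura.
The harmony at that moment is B major triad (B, D#, F#); C#5 is not a chord tone.
It is approached by step down from D#5 and left by step up to D#5.
Step away and step back to the same note — a neighbor tone (lower neighbor).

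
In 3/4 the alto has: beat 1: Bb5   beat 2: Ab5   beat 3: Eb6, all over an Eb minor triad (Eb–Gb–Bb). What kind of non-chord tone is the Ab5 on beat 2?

The harmony at that moment is Eb minor triad (Eb, Gb, Bb); Ab5 is not a chord tone.
It is approached by step down from Bb5 and left by leap up to Eb6.
Step in, leap out, on a weak beat — an escape tone.

Escape tone.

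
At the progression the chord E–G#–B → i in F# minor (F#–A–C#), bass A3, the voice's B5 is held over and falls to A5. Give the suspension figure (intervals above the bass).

At the second chord the bass is A3. The suspended B5 lies a ninth above the bass; after resolving down by step to A5, the interval above the bass becomes an octave.
Suspension figures are named by those two intervals: 9–8.

9–8 suspension.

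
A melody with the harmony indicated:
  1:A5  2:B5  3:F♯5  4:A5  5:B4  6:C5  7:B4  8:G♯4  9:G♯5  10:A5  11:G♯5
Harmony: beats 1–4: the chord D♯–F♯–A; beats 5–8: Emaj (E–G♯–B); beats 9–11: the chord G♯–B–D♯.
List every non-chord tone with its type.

The harmony at that moment is D♯ diminished triad (D♯, F♯, A); B5 is not a chord tone.
It is approached by step up from A5 and left by leap down to F♯5.
Step in, leap out — an escape tone.
The harmony at that moment is E major triad (E, G♯, B); C5 is not a chord tone.
It is approached by step up from B4 and left by step down to B4.
Step away and step back to the same note — a neighbor tone (upper neighbor).
The harmony at that moment is G♯ minor triad (G♯, B, D♯); A5 is not a chord tone.
It is approached by step up from G♯5 and left by step down to G♯5.
Step away and step back to the same note — a neighbor tone (upper neighbor).

B5 (beat 2) — escape tone; C5 (beat 6) — neighbor tone; A5 (beat 10) — neighbor tone.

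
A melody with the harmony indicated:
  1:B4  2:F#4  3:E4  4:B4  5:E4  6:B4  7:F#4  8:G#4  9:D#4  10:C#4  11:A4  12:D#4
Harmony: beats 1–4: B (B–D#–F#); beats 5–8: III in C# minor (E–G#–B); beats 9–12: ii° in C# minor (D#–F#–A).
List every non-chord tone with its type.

The harmony at that moment is B major triad (B, D#, F#); E4 is not a chord tone.
It is approached by step down from F#4 and left by leap up to B4.
Step in, leap out — an escape tone.
The harmony at that moment is E major triad (E, G#, B); F#4 is not a chord tone.
It is approached by leap down from B4 and left by step up to G#4.
Leap in, step out — an appoggiatura.
The harmony at that moment is D# diminished triad (D#, F#, A); C#4 is not a chord tone.
It is approached by step down from D#4 and left by leap up to A4.
Step in, leap out — an escape tone.

E4 (beat 3) — escape tone; F#4 (beat 7) — appoggiatura; C#4 (beat 10) — escape tone.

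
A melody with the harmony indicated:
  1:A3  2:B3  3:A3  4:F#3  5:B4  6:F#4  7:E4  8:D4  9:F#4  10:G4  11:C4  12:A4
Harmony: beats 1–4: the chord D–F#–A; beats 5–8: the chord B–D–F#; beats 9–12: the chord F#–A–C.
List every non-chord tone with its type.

B3 (beat 2) — neighbor tone; E4 (beat 7) — passing tone; G4 (beat 10) — escape tone.

The harmony at that moment is D major triad (D, F#, A); B3 is not a chord tone.
It is approached by step up from A3 and left by step down to A3.
Step away and step back to the same note — a neighbor tone (upper neighbor).
The harmony at that moment is B minor triad (B, D, F#); E4 is not a chord tone.
It is approached by step down from F#4 and left by step down to D4.
Step in, step out in the same direction — a passing tone.
The harmony at that moment is F# diminished triad (F#, A, C); G4 is not a chord tone.
It is approached by step up from F#4 and left by leap down to C4.
Step in, leap out — an escape tone.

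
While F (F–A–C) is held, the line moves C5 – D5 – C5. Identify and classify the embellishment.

D5 is a neighbor tone.

The harmony at that moment is F major triad (F, A, C); D5 is not a chord tone.
It is approached by step up from C5 and left by step down to C5.
Step away and step back to the same note — a neighbor tone (upper neighbor).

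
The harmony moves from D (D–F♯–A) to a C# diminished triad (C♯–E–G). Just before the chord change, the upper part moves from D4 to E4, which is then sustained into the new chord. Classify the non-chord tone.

The harmony at that moment is D major triad (D, F♯, A); E4 is not a chord tone.
It is approached by step up from D4 and then sustained as the same pitch into the next harmony.
Arriving early and becoming a chord tone when the harmony changes — an anticipation.

E4 is an anticipation.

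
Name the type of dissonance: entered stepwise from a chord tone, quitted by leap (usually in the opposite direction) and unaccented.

Escape tone.

Approach: by step. Departure: by leap. Metric position: weak.
Step in, leap out, from a weak position — an escape tone (échappée). (It is the mirror image of the appoggiatura, which leaps in and steps out on a strong beat.)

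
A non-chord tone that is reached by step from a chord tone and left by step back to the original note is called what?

Neighbor tone.

Approach: by step. Departure: by step in the opposite direction, back to the starting pitch.
Stepwise on both sides but reversing to return to the same chord tone — a neighbor tone. (Had it continued onward in the same direction it would be a passing tone instead.)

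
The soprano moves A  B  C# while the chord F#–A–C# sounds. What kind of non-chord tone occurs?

B is a passing tone.

The harmony at that moment is F# minor triad (F#, A, C#); B is not a chord tone.
It is approached by step up from A and left by step up to C#.
Step in, step out in the same direction — a passing tone.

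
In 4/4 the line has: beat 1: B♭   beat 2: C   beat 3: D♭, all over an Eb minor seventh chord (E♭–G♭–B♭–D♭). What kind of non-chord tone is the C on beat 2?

Passing tone.

The harmony at that moment is E♭ minor seventh chord (E♭, G♭, B♭, D♭); C is not a chord tone.
It is approached by step up from B♭ and left by step up to D♭.
Step in, step out in the same direction — a passing tone.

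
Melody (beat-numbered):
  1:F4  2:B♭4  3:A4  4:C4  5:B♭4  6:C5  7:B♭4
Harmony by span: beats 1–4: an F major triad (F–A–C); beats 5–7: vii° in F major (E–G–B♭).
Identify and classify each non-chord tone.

B♭4 (beat 2) — appoggiatura; C5 (beat 6) — neighbor tone.

The harmony at that moment is F major triad (F, A, C); B♭4 is not a chord tone.
It is approached by leap up from F4 and left by step down to A4.
Leap in, step out — an appoggiatura.
The harmony at that moment is E diminished triad (E, G, B♭); C5 is not a chord tone.
It is approached by step up from B♭4 and left by step down to B♭4.
Step away and step back to the same note — a neighbor tone (upper neighbor).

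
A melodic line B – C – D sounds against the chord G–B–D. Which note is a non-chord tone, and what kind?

The harmony at that moment is G major triad (G, B, D); C is not a chord tone.
It is approached by step up from B and left by step up to D.
Step in, step out in the same direction — a passing tone.

C is a passing tone.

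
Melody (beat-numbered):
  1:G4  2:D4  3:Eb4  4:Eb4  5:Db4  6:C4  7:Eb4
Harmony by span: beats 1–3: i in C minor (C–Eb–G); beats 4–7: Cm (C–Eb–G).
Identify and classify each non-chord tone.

The harmony at that moment is C minor triad (C, Eb, G); D4 is not a chord tone.
It is approached by leap down from G4 and left by step up to Eb4.
Leap in, step out — an appoggiatura.
The harmony at that moment is C minor triad (C, Eb, G); Db4 is not a chord tone.
It is approached by step down from Eb4 and left by step down to C4.
Step in, step out in the same direction — a passing tone.

D4 (beat 2) — appoggiatura; Db4 (beat 5) — passing tone.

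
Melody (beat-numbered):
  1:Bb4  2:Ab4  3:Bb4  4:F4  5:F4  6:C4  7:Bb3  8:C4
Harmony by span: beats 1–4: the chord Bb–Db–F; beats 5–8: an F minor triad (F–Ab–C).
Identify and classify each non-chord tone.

Ab4 (beat 2) — neighbor tone; Bb3 (beat 7) — neighbor tone.

The harmony at that moment is Bb minor triad (Bb, Db, F); Ab4 is not a chord tone.
It is approached by step down from Bb4 and left by step up to Bb4.
Step away and step back to the same note — a neighbor tone (lower neighbor).
The harmony at that moment is F minor triad (F, Ab, C); Bb3 is not a chord tone.
It is approached by step down from C4 and left by step up to C4.
Step away and step back to the same note — a neighbor tone (lower neighbor).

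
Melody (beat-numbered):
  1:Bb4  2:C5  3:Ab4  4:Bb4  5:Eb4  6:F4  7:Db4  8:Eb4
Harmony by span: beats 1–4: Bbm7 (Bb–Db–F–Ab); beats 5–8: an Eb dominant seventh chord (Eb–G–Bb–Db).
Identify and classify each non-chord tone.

The harmony at that moment is Bb minor seventh chord (Bb, Db, F, Ab); C5 is not a chord tone.
It is approached by step up from Bb4 and left by leap down to Ab4.
Step in, leap out — an escape tone.
The harmony at that moment is Eb dominant seventh chord (Eb, G, Bb, Db); F4 is not a chord tone.
It is approached by step up from Eb4 and left by leap down to Db4.
Step in, leap out — an escape tone.

C5 (beat 2) — escape tone; F4 (beat 6) — escape tone.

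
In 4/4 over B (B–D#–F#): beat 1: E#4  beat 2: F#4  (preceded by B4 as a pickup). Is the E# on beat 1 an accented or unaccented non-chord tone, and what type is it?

The harmony at that moment is B major triad (B, D#, F#); E#4 is not a chord tone.
It is approached by leap down from B4 and left by step up to F#4.
Leap in, step out — an appoggiatura.
It falls on the downbeat, so it is accented.

Accented appoggiatura.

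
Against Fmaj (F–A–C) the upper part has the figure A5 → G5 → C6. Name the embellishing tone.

The harmony at that moment is F major triad (F, A, C); G5 is not a chord tone.
It is approached by step down from A5 and left by leap up to C6.
Step in, leap out — an escape tone.

G5 is an escape tone.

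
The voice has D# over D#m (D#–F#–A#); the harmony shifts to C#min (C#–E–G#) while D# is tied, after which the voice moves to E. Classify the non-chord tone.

The harmony at that moment is C# minor triad (C#, E, G#); D# is not a chord tone.
It is held over (the same pitch as the preceding D#) and left by step up to E.
Held over from the previous chord and resolving up by step — a retardation.

D# is a retardation.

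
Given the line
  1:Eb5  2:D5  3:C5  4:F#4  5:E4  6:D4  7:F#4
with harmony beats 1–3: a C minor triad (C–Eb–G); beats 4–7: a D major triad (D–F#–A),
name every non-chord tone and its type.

D5 (beat 2) — passing tone; E4 (beat 5) — passing tone.

The harmony at that moment is C minor triad (C, Eb, G); D5 is not a chord tone.
It is approached by step down from Eb5 and left by step down to C5.
Step in, step out in the same direction — a passing tone.
The harmony at that moment is D major triad (D, F#, A); E4 is not a chord tone.
It is approached by step down from F#4 and left by step down to D4.
Step in, step out in the same direction — a passing tone.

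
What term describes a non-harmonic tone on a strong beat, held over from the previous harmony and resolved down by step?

Suspension.

Approach: by preparation — the pitch is first a chord tone, then held (tied or repeated) while the harmony changes under it. Departure: down by step. Metric position: strong.
A prepared dissonance that resolves downward by step — a suspension. (The same figure resolving upward would be a retardation.)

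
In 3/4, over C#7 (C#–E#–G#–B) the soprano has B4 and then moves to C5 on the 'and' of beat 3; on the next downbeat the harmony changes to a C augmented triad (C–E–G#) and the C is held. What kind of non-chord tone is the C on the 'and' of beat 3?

Anticipation.

The harmony at that moment is C# dominant seventh chord (C#, E#, G#, B); C5 is not a chord tone.
It is approached by step up from B4 and then sustained as the same pitch into the next harmony.
Arriving early and becoming a chord tone when the harmony changes — an anticipation.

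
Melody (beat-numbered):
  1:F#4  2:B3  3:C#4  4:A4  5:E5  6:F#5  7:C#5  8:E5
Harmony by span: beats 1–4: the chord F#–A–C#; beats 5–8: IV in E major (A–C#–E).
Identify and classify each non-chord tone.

B3 (beat 2) — appoggiatura; F#5 (beat 6) — escape tone.

The harmony at that moment is F# minor triad (F#, A, C#); B3 is not a chord tone.
It is approached by leap down from F#4 and left by step up to C#4.
Leap in, step out — an appoggiatura.
The harmony at that moment is A major triad (A, C#, E); F#5 is not a chord tone.
It is approached by step up from E5 and left by leap down to C#5.
Step in, leap out — an escape tone.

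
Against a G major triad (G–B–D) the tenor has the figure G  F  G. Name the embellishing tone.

F is a neighbor tone.

The harmony at that moment is G major triad (G, B, D); F is not a chord tone.
It is approached by step down from G and left by step up to G.
Step away and step back to the same note — a neighbor tone (lower neighbor).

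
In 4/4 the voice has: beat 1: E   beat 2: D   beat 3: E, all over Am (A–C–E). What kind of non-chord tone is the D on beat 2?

Lower neighbor tone.

The harmony at that moment is A minor triad (A, C, E); D is not a chord tone.
It is approached by step down from E and left by step up to E.
Step away and step back to the same note — a neighbor tone (lower neighbor).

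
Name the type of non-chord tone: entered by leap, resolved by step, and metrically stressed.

Appoggiatura.

Approach: by leap. Departure: by step. Metric position: strong.
Leap in, step out, in a metrically strong position — an appoggiatura. (It is the mirror image of the escape tone, which steps in and leaps out from a weak position.)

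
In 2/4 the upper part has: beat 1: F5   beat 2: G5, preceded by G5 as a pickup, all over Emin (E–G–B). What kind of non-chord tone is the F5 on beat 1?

Lower neighbor tone.

The harmony at that moment is E minor triad (E, G, B); F5 is not a chord tone.
It is approached by step down from G5 and left by step up to G5.
Step away and step back to the same note — a neighbor tone (lower neighbor).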